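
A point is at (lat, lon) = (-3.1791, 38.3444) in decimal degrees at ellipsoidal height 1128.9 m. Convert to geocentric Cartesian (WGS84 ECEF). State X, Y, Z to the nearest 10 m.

WGS84: a = 6378137 m, e² = 0.006694380; N(φ) = a/√(1−e²sin²φ) = 6378202.660 m.
X = (N+h)·cosφ·cosλ = 4995583.528 m; Y = (N+h)·cosφ·sinλ = 3951563.708 m; Z = (N(1−e²)+h)·sinφ = -351412.558 m.

X 4995580 m, Y 3951560 m, Z -351410 m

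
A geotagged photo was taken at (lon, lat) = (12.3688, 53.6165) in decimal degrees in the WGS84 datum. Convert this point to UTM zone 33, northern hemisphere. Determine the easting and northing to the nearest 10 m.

Zone 33 central meridian λ₀ = 6×33 − 183 = 15°; Δλ = -2.6312°.
Transverse Mercator on WGS84 with k₀ = 0.9996 gives E = 325962.811 m, N = 5944072.776 m.

E 325960 m, N 5944070 m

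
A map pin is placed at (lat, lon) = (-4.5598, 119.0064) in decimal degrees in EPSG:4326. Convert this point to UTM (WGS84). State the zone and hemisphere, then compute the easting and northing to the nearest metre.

Longitude 119.0064° lies in the 6° band [114°, 120°), giving zone 50; latitude is south of the equator, so 50S.
Zone 50 central meridian λ₀ = 6×50 − 183 = 117°; Δλ = +2.0064°.
Transverse Mercator on WGS84 with k₀ = 0.9996 gives E = 722605.376 m, N = 9495684.469 m.

Zone 50S: E 722605 m, N 9495684 m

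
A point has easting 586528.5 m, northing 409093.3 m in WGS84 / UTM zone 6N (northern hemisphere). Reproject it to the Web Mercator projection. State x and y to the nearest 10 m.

x -16277230 m, y 412260 m

Unproject from UTM 6N (λ₀ = -147°) → φ = 3.70080017°, λ = -146.22080014°.
Web Mercator (R = 6378137 m): x = -16277225.015 m, y = 412257.948 m.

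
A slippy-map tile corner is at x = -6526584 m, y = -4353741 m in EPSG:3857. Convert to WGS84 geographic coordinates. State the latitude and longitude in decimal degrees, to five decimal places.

R = 6378137 m. λ = x/R = -58.62930160°.
φ = 2·arctan(exp(y/R)) − 90° = 2·arctan(0.50530) − 90° = -36.38510186°.

lat -36.38510°, lon -58.62930°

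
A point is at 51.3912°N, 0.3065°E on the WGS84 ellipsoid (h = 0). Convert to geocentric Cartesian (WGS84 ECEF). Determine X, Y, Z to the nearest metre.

X 3988058 m, Y 21334 m, Z 4960818 m

WGS84: a = 6378137 m, e² = 0.006694380; N(φ) = a/√(1−e²sin²φ) = 6391213.225 m.
X = (N+h)·cosφ·cosλ = 3988057.576 m; Y = (N+h)·cosφ·sinλ = 21334.055 m; Z = (N(1−e²)+h)·sinφ = 4960818.090 m.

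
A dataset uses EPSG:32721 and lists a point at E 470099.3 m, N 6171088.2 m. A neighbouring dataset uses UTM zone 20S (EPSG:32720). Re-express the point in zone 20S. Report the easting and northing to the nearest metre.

E 1020554 m, N 6156471 m

UTM 21S → geographic: φ = -34.60160010°, λ = -57.32609967°.
UTM 20S (λ₀ = -63°) forward: E = 1020553.607 m, N = 6156471.402 m.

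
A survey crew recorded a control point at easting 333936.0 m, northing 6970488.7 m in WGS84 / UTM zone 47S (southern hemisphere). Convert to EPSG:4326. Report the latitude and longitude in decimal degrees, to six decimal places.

lat -27.378800°, lon 97.320700°

Zone 47S: λ₀ = 99°, k₀ = 0.9996, false easting 500000 m, false northing 10000000 m.
Meridian distance M = (N − FN)/k₀ = -3030723.6 m.
Inverse transverse Mercator on WGS84 gives φ = -27.37879986°, λ = 97.32069984°.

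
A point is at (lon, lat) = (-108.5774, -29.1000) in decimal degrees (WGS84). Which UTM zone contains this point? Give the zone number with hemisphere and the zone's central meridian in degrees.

UTM zone = ⌊(λ + 180)/6⌋ + 1; -108.5774° ∈ [-114°, -108°) → zone 12.
Hemisphere: S (φ < 0).
Central meridian λ₀ = 6×12 − 183 = -111°.

Zone 12S, central meridian -111°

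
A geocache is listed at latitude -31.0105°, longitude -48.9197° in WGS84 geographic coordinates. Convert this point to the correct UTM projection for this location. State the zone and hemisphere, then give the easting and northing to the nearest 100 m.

Zone 22S: E 698600 m, N 6567400 m

Longitude -48.9197° lies in the 6° band [-54°, -48°), giving zone 22; latitude is south of the equator, so 22S.
Zone 22 central meridian λ₀ = 6×22 − 183 = -51°; Δλ = +2.0803°.
Transverse Mercator on WGS84 with k₀ = 0.9996 gives E = 698596.907 m, N = 6567376.440 m.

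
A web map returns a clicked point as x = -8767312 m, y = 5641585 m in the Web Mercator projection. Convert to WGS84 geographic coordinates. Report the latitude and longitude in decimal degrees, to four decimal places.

R = 6378137 m. λ = x/R = -78.75810370°.
φ = 2·arctan(exp(y/R)) − 90° = 2·arctan(2.42182) − 90° = 45.12730267°.

lat 45.1273°, lon -78.7581°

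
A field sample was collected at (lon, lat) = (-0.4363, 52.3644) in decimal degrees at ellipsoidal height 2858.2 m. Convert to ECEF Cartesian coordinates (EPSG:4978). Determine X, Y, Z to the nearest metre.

X 3904562 m, Y -29733 m, Z 5029928 m

WGS84: a = 6378137 m, e² = 0.006694380; N(φ) = a/√(1−e²sin²φ) = 6391567.629 m.
X = (N+h)·cosφ·cosλ = 3904561.876 m; Y = (N+h)·cosφ·sinλ = -29733.312 m; Z = (N(1−e²)+h)·sinφ = 5029928.287 m.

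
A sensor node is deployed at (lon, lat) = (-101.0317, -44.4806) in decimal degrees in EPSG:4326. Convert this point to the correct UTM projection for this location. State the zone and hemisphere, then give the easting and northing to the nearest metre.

Zone 14S: E 338430 m, N 5072738 m

Longitude -101.0317° lies in the 6° band [-102°, -96°), giving zone 14; latitude is south of the equator, so 14S.
Zone 14 central meridian λ₀ = 6×14 − 183 = -99°; Δλ = -2.0317°.
Transverse Mercator on WGS84 with k₀ = 0.9996 gives E = 338430.206 m, N = 5072738.147 m.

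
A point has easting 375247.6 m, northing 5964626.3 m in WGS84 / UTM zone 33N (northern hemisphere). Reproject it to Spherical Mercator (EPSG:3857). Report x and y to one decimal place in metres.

x 1458853.1 m, y 7135234.7 m

Unproject from UTM 33N (λ₀ = 15°) → φ = 53.81519982°, λ = 13.10510048°.
Web Mercator (R = 6378137 m): x = 1458853.112 m, y = 7135234.749 m.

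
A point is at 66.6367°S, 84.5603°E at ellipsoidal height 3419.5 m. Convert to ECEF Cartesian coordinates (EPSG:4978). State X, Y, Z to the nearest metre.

WGS84: a = 6378137 m, e² = 0.006694380; N(φ) = a/√(1−e²sin²φ) = 6396205.008 m.
X = (N+h)·cosφ·cosλ = 240581.946 m; Y = (N+h)·cosφ·sinλ = 2526405.711 m; Z = (N(1−e²)+h)·sinφ = -5835603.897 m.

X 240582 m, Y 2526406 m, Z -5835604 m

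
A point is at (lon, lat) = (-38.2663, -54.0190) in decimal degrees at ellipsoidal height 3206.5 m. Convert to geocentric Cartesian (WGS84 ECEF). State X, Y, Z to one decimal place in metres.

WGS84: a = 6378137 m, e² = 0.006694380; N(φ) = a/√(1−e²sin²φ) = 6392162.857 m.
X = (N+h)·cosφ·cosλ = 2950078.391 m; Y = (N+h)·cosφ·sinλ = -2327015.431 m; Z = (N(1−e²)+h)·sinφ = -5140581.333 m.

X 2950078.4 m, Y -2327015.4 m, Z -5140581.3 m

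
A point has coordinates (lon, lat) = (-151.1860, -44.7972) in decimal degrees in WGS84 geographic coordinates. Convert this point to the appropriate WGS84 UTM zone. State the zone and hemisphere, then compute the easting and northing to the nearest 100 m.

Zone 5S: E 643500 m, N 5038000 m

Longitude -151.1860° lies in the 6° band [-156°, -150°), giving zone 5; latitude is south of the equator, so 5S.
Zone 5 central meridian λ₀ = 6×5 − 183 = -153°; Δλ = +1.8140°.
Transverse Mercator on WGS84 with k₀ = 0.9996 gives E = 643474.602 m, N = 5037977.135 m.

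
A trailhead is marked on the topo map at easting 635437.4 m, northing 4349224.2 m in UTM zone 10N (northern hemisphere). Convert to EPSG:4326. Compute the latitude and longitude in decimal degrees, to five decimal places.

lat 39.28180°, lon -121.42970°

Zone 10N: λ₀ = -123°, k₀ = 0.9996, false easting 500000 m.
Meridian distance M = (N − FN)/k₀ = 4350964.6 m.
Inverse transverse Mercator on WGS84 gives φ = 39.28179976°, λ = -121.42970021°.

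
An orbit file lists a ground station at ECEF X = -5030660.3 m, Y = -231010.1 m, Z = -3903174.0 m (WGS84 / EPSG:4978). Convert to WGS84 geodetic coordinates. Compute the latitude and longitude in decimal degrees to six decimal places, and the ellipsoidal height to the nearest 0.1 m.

λ = atan2(Y, X) = -177.37080000°; p = √(X²+Y²) = 5035961.5 m.
Bowring's method on WGS84 (a = 6378137 m, b = 6356752.314 m) gives φ = -37.96430009°, h = 1387.136 m.

lat -37.964300°, lon -177.370800°, h 1387.1 m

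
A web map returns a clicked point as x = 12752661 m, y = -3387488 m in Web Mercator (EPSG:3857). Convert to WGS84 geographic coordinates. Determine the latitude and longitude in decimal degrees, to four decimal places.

lat -29.0930°, lon 114.5591°

R = 6378137 m. λ = x/R = 114.55910289°.
φ = 2·arctan(exp(y/R)) − 90° = 2·arctan(0.58795) − 90° = -29.09299855°.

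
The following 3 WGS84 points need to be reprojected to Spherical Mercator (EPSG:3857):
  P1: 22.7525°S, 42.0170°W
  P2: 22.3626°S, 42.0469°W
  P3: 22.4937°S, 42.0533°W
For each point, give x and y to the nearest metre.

Web Mercator: x = R·λ, y = R·ln tan(π/4+φ/2), R = 6378137 m.
P1 (-22.7525°, -42.0170°) → (-4677311.045, -2602115.014) m.
P2 (-22.3626°, -42.0469°) → (-4680639.497, -2555115.737) m.
P3 (-22.4937°, -42.0533°) → (-4681351.942, -2570903.969) m.

P1: x -4677311 m, y -2602115 m; P2: x -4680639 m, y -2555116 m; P3: x -4681352 m, y -2570904 m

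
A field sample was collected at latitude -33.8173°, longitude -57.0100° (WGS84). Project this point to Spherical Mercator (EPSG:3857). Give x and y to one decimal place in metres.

Web Mercator is spherical with R = a = 6378137 m.
x = R·λ = 6378137 × -0.995012207 = -6346324.170 m.
y = R·ln tan(π/4 + φ/2) = 6378137 × -0.627815957 = -4004296.183 m.

x -6346324.2 m, y -4004296.2 m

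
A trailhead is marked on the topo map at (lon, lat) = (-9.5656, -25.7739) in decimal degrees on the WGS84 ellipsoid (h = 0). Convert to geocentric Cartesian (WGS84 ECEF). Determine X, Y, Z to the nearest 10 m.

WGS84: a = 6378137 m, e² = 0.006694380; N(φ) = a/√(1−e²sin²φ) = 6382177.244 m.
X = (N+h)·cosφ·cosλ = 5667348.753 m; Y = (N+h)·cosφ·sinλ = -955060.668 m; Z = (N(1−e²)+h)·sinφ = -2756526.650 m.

X 5667350 m, Y -955060 m, Z -2756530 m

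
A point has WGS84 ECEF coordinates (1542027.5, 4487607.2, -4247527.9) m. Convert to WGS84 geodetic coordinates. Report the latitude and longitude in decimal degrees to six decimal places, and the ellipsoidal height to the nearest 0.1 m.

λ = atan2(Y, X) = 71.03630044°; p = √(X²+Y²) = 4745152.0 m.
Bowring's method on WGS84 (a = 6378137 m, b = 6356752.314 m) gives φ = -42.02400013°, h = -84.581 m.

lat -42.024000°, lon 71.036300°, h -84.6 m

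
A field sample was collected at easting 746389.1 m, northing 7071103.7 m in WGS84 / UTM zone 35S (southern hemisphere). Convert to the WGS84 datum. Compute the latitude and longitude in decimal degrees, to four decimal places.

Zone 35S: λ₀ = 27°, k₀ = 0.9996, false easting 500000 m, false northing 10000000 m.
Meridian distance M = (N − FN)/k₀ = -2930068.3 m.
Inverse transverse Mercator on WGS84 gives φ = -26.45909996°, λ = 29.47119988°.

lat -26.4591°, lon 29.4712°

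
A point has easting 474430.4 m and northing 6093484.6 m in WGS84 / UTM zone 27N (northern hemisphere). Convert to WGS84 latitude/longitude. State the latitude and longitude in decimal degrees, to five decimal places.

lat 54.98760°, lon -21.39960°

Zone 27N: λ₀ = -21°, k₀ = 0.9996, false easting 500000 m.
Meridian distance M = (N − FN)/k₀ = 6095923.0 m.
Inverse transverse Mercator on WGS84 gives φ = 54.98760007°, λ = -21.39959942°.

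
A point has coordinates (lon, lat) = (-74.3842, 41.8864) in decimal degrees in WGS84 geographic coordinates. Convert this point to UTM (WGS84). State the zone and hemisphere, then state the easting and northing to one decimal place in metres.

Longitude -74.3842° lies in the 6° band [-78°, -72°), giving zone 18; latitude is north of the equator, so 18N.
Zone 18 central meridian λ₀ = 6×18 − 183 = -75°; Δλ = +0.6158°.
Transverse Mercator on WGS84 with k₀ = 0.9996 gives E = 551089.806 m, N = 4637346.781 m.

Zone 18N: E 551089.8 m, N 4637346.8 m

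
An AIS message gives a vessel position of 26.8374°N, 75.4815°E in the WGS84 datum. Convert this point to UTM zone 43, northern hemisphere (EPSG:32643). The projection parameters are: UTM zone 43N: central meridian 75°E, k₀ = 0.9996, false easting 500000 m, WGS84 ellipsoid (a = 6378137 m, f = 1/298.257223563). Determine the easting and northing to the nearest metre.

Zone 43 central meridian λ₀ = 6×43 − 183 = 75°; Δλ = +0.4815°.
Transverse Mercator on WGS84 with k₀ = 0.9996 gives E = 547840.967 m, N = 2968516.759 m.

E 547841 m, N 2968517 m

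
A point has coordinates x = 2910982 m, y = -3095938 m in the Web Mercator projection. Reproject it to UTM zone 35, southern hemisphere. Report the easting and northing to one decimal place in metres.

Web Mercator inverse (R = 6378137 m) → φ = -26.77940300°, λ = 26.14979622°.
UTM 35S forward: E = 415481.043 m, N = 7037714.972 m.

E 415481.0 m, N 7037715.0 m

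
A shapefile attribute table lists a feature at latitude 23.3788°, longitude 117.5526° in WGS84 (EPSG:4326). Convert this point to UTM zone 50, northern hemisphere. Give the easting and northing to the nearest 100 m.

Zone 50 central meridian λ₀ = 6×50 − 183 = 117°; Δλ = +0.5526°.
Transverse Mercator on WGS84 with k₀ = 0.9996 gives E = 556472.639 m, N = 2585561.886 m.

E 556500 m, N 2585600 m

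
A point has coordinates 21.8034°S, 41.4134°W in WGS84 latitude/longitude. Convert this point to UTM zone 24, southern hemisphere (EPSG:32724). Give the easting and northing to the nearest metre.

E 250491 m, N 7586981 m

Zone 24 central meridian λ₀ = 6×24 − 183 = -39°; Δλ = -2.4134°.
Transverse Mercator on WGS84 with k₀ = 0.9996 gives E = 250491.117 m, N = 7586981.067 m.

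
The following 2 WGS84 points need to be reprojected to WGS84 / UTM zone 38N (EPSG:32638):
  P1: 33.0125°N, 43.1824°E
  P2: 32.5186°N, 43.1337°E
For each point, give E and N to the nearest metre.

UTM zone 38N: λ₀ = 45°, k₀ = 0.9996.
P1 (33.0125°, 43.1824°) → (330219.664, 3654140.190) m.
P2 (32.5186°, 43.1337°) → (324704.237, 3599456.033) m.

P1: E 330220 m, N 3654140 m; P2: E 324704 m, N 3599456 m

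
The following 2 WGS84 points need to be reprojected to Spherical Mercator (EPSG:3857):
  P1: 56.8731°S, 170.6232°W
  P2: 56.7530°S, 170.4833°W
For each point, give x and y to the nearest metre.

P1: x -18993688 m, y -7734226 m; P2: x -18978114 m, y -7709801 m

Web Mercator: x = R·λ, y = R·ln tan(π/4+φ/2), R = 6378137 m.
P1 (-56.8731°, -170.6232°) → (-18993687.742, -7734225.523) m.
P2 (-56.7530°, -170.4833°) → (-18978114.145, -7709800.690) m.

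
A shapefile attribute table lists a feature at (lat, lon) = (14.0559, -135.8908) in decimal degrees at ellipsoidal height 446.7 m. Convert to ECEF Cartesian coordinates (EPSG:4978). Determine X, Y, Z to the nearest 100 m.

WGS84: a = 6378137 m, e² = 0.006694380; N(φ) = a/√(1−e²sin²φ) = 6379396.636 m.
X = (N+h)·cosφ·cosλ = -4443667.054 m; Y = (N+h)·cosφ·sinλ = -4307596.753 m; Z = (N(1−e²)+h)·sinφ = 1539090.625 m.

X -4443700 m, Y -4307600 m, Z 1539100 m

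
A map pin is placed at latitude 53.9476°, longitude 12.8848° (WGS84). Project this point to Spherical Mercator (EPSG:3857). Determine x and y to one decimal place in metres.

x 1434329.4 m, y 7160238.6 m

Web Mercator is spherical with R = a = 6378137 m.
x = R·λ = 6378137 × 0.224882183 = 1434329.375 m.
y = R·ln tan(π/4 + φ/2) = 6378137 × 1.122622264 = 7160238.601 m.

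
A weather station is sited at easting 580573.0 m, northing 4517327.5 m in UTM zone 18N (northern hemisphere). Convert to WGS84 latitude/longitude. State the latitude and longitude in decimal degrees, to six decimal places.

lat 40.803000°, lon -74.044801°

Zone 18N: λ₀ = -75°, k₀ = 0.9996, false easting 500000 m.
Meridian distance M = (N − FN)/k₀ = 4519135.2 m.
Inverse transverse Mercator on WGS84 gives φ = 40.80300023°, λ = -74.04480055°.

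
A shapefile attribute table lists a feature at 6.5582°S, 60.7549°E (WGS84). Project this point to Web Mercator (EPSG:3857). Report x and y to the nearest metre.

x 6763205 m, y -731655 m

Web Mercator is spherical with R = a = 6378137 m.
x = R·λ = 6378137 × 1.060373042 = 6763204.531 m.
y = R·ln tan(π/4 + φ/2) = 6378137 × -0.114712944 = -731654.874 m.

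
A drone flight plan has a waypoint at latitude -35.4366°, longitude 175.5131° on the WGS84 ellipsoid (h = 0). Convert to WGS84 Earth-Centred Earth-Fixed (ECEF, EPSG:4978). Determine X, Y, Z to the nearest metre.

X -5186548 m, Y 406997 m, Z -3677439 m

WGS84: a = 6378137 m, e² = 0.006694380; N(φ) = a/√(1−e²sin²φ) = 6385325.976 m.
X = (N+h)·cosφ·cosλ = -5186548.446 m; Y = (N+h)·cosφ·sinλ = 406997.049 m; Z = (N(1−e²)+h)·sinφ = -3677439.087 m.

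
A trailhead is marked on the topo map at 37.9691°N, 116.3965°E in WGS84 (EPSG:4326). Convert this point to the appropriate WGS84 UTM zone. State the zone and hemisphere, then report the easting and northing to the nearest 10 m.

Zone 50N: E 446990 m, N 4202560 m

Longitude 116.3965° lies in the 6° band [114°, 120°), giving zone 50; latitude is north of the equator, so 50N.
Zone 50 central meridian λ₀ = 6×50 − 183 = 117°; Δλ = -0.6035°.
Transverse Mercator on WGS84 with k₀ = 0.9996 gives E = 446991.847 m, N = 4202558.368 m.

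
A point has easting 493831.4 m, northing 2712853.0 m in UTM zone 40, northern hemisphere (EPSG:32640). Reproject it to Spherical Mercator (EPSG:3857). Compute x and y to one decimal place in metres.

Unproject from UTM 40N (λ₀ = 57°) → φ = 24.52950043°, λ = 56.93909998°.
Web Mercator (R = 6378137 m): x = 6338431.616 m, y = 2818064.070 m.

x 6338431.6 m, y 2818064.1 m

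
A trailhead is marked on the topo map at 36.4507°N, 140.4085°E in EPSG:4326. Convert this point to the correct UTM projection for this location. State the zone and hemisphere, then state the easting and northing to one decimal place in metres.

Zone 54N: E 446994.2 m, N 4034102.1 m

Longitude 140.4085° lies in the 6° band [138°, 144°), giving zone 54; latitude is north of the equator, so 54N.
Zone 54 central meridian λ₀ = 6×54 − 183 = 141°; Δλ = -0.5915°.
Transverse Mercator on WGS84 with k₀ = 0.9996 gives E = 446994.221 m, N = 4034102.118 m.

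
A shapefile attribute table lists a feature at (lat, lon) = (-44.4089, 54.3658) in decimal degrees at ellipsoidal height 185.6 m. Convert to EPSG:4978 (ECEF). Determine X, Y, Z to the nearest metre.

X 2658983 m, Y 3709349 m, Z -4440792 m

WGS84: a = 6378137 m, e² = 0.006694380; N(φ) = a/√(1−e²sin²φ) = 6388616.959 m.
X = (N+h)·cosφ·cosλ = 2658983.362 m; Y = (N+h)·cosφ·sinλ = 3709348.856 m; Z = (N(1−e²)+h)·sinφ = -4440792.100 m.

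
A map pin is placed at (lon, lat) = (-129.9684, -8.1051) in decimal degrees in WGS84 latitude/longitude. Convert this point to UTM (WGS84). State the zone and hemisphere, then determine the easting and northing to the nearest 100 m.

Longitude -129.9684° lies in the 6° band [-132°, -126°), giving zone 9; latitude is south of the equator, so 9S.
Zone 9 central meridian λ₀ = 6×9 − 183 = -129°; Δλ = -0.9684°.
Transverse Mercator on WGS84 with k₀ = 0.9996 gives E = 393305.705 m, N = 9103956.018 m.

Zone 9S: E 393300 m, N 9104000 m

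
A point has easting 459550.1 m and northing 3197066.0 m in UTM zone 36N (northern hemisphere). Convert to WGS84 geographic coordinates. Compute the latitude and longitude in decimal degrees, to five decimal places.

lat 28.90080°, lon 32.58510°

Zone 36N: λ₀ = 33°, k₀ = 0.9996, false easting 500000 m.
Meridian distance M = (N − FN)/k₀ = 3198345.3 m.
Inverse transverse Mercator on WGS84 gives φ = 28.90080027°, λ = 32.58510047°.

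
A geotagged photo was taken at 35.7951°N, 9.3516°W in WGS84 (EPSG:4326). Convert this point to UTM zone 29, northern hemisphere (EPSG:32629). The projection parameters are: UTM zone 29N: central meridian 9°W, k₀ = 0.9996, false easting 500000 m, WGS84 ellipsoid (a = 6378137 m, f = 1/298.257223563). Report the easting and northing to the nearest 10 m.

E 468230 m, N 3961280 m

Zone 29 central meridian λ₀ = 6×29 − 183 = -9°; Δλ = -0.3516°.
Transverse Mercator on WGS84 with k₀ = 0.9996 gives E = 468229.294 m, N = 3961279.453 m.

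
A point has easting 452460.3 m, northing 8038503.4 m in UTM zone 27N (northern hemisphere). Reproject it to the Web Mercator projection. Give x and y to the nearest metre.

Unproject from UTM 27N (λ₀ = -21°) → φ = 72.43939968°, λ = -22.41180131°.
Web Mercator (R = 6378137 m): x = -2494870.309 m, y = 11913372.366 m.

x -2494870 m, y 11913372 m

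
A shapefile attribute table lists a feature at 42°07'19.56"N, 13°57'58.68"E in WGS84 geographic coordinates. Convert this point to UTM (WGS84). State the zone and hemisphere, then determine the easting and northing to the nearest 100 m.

Longitude 13.9663° lies in the 6° band [12°, 18°), giving zone 33; latitude is north of the equator, so 33N.
Zone 33 central meridian λ₀ = 6×33 − 183 = 15°; Δλ = -1.0337°.
Transverse Mercator on WGS84 with k₀ = 0.9996 gives E = 414554.803 m, N = 4663849.993 m.

Zone 33N: E 414600 m, N 4663800 m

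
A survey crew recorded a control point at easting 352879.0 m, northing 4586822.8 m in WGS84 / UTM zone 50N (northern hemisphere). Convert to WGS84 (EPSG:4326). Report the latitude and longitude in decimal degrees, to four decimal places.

Zone 50N: λ₀ = 117°, k₀ = 0.9996, false easting 500000 m.
Meridian distance M = (N − FN)/k₀ = 4588658.3 m.
Inverse transverse Mercator on WGS84 gives φ = 41.41949993°, λ = 115.23949942°.

lat 41.4195°, lon 115.2395°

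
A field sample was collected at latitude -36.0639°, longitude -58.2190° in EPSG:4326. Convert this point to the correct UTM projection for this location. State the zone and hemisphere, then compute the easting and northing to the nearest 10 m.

Longitude -58.2190° lies in the 6° band [-60°, -54°), giving zone 21; latitude is south of the equator, so 21S.
Zone 21 central meridian λ₀ = 6×21 − 183 = -57°; Δλ = -1.2190°.
Transverse Mercator on WGS84 with k₀ = 0.9996 gives E = 390220.563 m, N = 6008276.530 m.

Zone 21S: E 390220 m, N 6008280 m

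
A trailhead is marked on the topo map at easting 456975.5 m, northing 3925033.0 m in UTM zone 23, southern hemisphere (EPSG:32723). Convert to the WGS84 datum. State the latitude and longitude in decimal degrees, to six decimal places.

Zone 23S: λ₀ = -45°, k₀ = 0.9996, false easting 500000 m, false northing 10000000 m.
Meridian distance M = (N − FN)/k₀ = -6077398.0 m.
Inverse transverse Mercator on WGS84 gives φ = -54.82000009°, λ = -45.66959938°.

lat -54.820000°, lon -45.669599°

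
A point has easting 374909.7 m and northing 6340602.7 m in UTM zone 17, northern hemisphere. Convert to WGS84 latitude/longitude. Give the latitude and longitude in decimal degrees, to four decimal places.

lat 57.1915°, lon -83.0700°

Zone 17N: λ₀ = -81°, k₀ = 0.9996, false easting 500000 m.
Meridian distance M = (N − FN)/k₀ = 6343140.0 m.
Inverse transverse Mercator on WGS84 gives φ = 57.19150028°, λ = -83.07000045°.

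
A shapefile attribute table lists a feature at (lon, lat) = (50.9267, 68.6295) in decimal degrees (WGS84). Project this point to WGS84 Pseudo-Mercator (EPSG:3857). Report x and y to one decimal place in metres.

x 5669134.3 m, y 10636656.3 m

Web Mercator is spherical with R = a = 6378137 m.
x = R·λ = 6378137 × 0.888838592 = 5669134.312 m.
y = R·ln tan(π/4 + φ/2) = 6378137 × 1.667674480 = 10636656.308 m.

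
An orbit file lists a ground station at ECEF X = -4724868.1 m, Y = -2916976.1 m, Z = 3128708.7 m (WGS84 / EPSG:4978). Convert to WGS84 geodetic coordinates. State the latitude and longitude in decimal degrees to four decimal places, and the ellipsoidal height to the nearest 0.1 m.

λ = atan2(Y, X) = -148.31020049°; p = √(X²+Y²) = 5552758.6 m.
Bowring's method on WGS84 (a = 6378137 m, b = 6356752.314 m) gives φ = 29.56399984°, h = 570.708 m.

lat 29.5640°, lon -148.3102°, h 570.7 m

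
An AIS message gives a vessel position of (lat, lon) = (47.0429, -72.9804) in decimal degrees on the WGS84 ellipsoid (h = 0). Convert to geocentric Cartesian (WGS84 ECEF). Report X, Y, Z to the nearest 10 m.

WGS84: a = 6378137 m, e² = 0.006694380; N(φ) = a/√(1−e²sin²φ) = 6389602.817 m.
X = (N+h)·cosφ·cosλ = 1274468.779 m; Y = (N+h)·cosφ·sinλ = -4163504.988 m; Z = (N(1−e²)+h)·sinφ = 4645016.101 m.

X 1274470 m, Y -4163500 m, Z 4645020 m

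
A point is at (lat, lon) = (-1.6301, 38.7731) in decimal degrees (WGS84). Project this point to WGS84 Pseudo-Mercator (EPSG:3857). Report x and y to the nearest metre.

Web Mercator is spherical with R = a = 6378137 m.
x = R·λ = 6378137 × 0.676718256 = 4316201.748 m.
y = R·ln tan(π/4 + φ/2) = 6378137 × -0.028454451 = -181486.387 m.

x 4316202 m, y -181486 m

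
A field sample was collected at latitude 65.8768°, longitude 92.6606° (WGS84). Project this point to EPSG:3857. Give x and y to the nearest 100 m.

x 10314900 m, y 9843200 m

Web Mercator is spherical with R = a = 6378137 m.
x = R·λ = 6378137 × 1.617232557 = 10314930.809 m.
y = R·ln tan(π/4 + φ/2) = 6378137 × 1.543273295 = 9843208.502 m.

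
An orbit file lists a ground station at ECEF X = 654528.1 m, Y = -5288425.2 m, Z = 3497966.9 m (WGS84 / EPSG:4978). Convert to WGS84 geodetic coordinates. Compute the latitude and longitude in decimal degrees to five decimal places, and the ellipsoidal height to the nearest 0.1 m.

lat 33.45880°, lon -82.94460°, h 2619.2 m

λ = atan2(Y, X) = -82.94460020°; p = √(X²+Y²) = 5328775.5 m.
Bowring's method on WGS84 (a = 6378137 m, b = 6356752.314 m) gives φ = 33.45880005°, h = 2619.182 m.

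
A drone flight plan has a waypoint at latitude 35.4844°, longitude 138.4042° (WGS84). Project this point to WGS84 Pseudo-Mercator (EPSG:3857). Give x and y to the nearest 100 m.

x 15407100 m, y 4229900 m

Web Mercator is spherical with R = a = 6378137 m.
x = R·λ = 6378137 × 2.415608989 = 15407085.068 m.
y = R·ln tan(π/4 + φ/2) = 6378137 × 0.663188260 = 4229905.577 m.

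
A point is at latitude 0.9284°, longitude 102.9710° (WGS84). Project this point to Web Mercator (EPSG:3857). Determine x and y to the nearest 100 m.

Web Mercator is spherical with R = a = 6378137 m.
x = R·λ = 6378137 × 1.797182984 = 11462679.286 m.
y = R·ln tan(π/4 + φ/2) = 6378137 × 0.016204346 = 103353.538 m.

x 11462700 m, y 103400 m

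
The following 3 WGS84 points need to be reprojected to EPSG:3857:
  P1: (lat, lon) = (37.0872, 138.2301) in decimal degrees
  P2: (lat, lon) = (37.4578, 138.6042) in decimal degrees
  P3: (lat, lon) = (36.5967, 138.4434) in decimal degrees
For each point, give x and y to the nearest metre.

Web Mercator: x = R·λ, y = R·ln tan(π/4+φ/2), R = 6378137 m.
P1 (37.0872°, 138.2301°) → (15387704.344, 4451268.322) m.
P2 (37.4578°, 138.6042°) → (15429348.966, 4503111.766) m.
P3 (36.5967°, 138.4434°) → (15411448.792, 4383040.069) m.

P1: x 15387704 m, y 4451268 m; P2: x 15429349 m, y 4503112 m; P3: x 15411449 m, y 4383040 m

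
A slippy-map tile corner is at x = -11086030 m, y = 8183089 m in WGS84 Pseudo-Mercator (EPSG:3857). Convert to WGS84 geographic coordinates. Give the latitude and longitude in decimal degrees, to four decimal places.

lat 59.0125°, lon -99.5875°

R = 6378137 m. λ = x/R = -99.58750189°.
φ = 2·arctan(exp(y/R)) − 90° = 2·arctan(3.60741) − 90° = 59.01249951°.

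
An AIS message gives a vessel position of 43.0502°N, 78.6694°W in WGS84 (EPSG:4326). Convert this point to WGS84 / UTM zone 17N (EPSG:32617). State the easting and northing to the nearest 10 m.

Zone 17 central meridian λ₀ = 6×17 − 183 = -81°; Δλ = +2.3306°.
Transverse Mercator on WGS84 with k₀ = 0.9996 gives E = 689812.290 m, N = 4769025.504 m.

E 689810 m, N 4769030 m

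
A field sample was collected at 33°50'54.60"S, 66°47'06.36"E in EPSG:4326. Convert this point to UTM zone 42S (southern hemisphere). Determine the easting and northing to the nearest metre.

E 295077 m, N 6252435 m

Zone 42 central meridian λ₀ = 6×42 − 183 = 69°; Δλ = -2.2149°.
Transverse Mercator on WGS84 with k₀ = 0.9996 gives E = 295076.856 m, N = 6252434.965 m.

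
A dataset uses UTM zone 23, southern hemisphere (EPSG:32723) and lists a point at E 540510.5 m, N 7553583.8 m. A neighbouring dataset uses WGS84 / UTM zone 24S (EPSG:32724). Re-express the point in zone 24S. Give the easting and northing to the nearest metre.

E -78949 m, N 7542944 m

UTM 23S → geographic: φ = -22.12229956°, λ = -44.60720019°.
UTM 24S (λ₀ = -39°) forward: E = -78948.873 m, N = 7542944.272 m.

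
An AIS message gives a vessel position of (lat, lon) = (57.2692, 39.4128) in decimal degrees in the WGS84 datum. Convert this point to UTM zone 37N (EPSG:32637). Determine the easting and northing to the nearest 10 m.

E 524900 m, N 6347430 m

Zone 37 central meridian λ₀ = 6×37 − 183 = 39°; Δλ = +0.4128°.
Transverse Mercator on WGS84 with k₀ = 0.9996 gives E = 524895.288 m, N = 6347428.099 m.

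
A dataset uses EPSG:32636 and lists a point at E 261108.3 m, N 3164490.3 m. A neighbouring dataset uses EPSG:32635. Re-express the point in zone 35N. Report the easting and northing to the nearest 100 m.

UTM 36N → geographic: φ = 28.58540018°, λ = 30.55740026°.
UTM 35N (λ₀ = 27°) forward: E = 847986.187 m, N = 3167226.058 m.

E 848000 m, N 3167200 m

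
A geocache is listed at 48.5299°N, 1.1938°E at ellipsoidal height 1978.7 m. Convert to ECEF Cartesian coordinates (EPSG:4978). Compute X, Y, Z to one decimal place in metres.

X 4232139.7 m, Y 88192.5 m, Z 4757582.8 m

WGS84: a = 6378137 m, e² = 0.006694380; N(φ) = a/√(1−e²sin²φ) = 6390157.255 m.
X = (N+h)·cosφ·cosλ = 4232139.711 m; Y = (N+h)·cosφ·sinλ = 88192.528 m; Z = (N(1−e²)+h)·sinφ = 4757582.758 m.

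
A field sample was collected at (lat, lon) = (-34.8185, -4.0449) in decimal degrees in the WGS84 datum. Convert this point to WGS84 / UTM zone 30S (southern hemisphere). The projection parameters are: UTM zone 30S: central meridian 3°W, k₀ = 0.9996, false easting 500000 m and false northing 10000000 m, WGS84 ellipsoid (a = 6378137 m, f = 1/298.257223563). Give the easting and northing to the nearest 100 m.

E 404400 m, N 6146600 m

Zone 30 central meridian λ₀ = 6×30 − 183 = -3°; Δλ = -1.0449°.
Transverse Mercator on WGS84 with k₀ = 0.9996 gives E = 404439.226 m, N = 6146586.729 m.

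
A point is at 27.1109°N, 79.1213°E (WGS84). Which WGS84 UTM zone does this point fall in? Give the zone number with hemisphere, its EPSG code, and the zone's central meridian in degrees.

Zone 44N (EPSG:32644), central meridian 81°

UTM zone = ⌊(λ + 180)/6⌋ + 1; 79.1213° ∈ [78°, 84°) → zone 44.
Hemisphere: N (φ ≥ 0).
Central meridian λ₀ = 6×44 − 183 = 81°.
EPSG code: 32644.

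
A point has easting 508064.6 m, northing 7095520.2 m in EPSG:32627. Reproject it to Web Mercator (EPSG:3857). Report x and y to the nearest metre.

x -2319364 m, y 9346337 m

Unproject from UTM 27N (λ₀ = -21°) → φ = 63.98649960°, λ = -20.83520015°.
Web Mercator (R = 6378137 m): x = -2319363.872 m, y = 9346336.724 m.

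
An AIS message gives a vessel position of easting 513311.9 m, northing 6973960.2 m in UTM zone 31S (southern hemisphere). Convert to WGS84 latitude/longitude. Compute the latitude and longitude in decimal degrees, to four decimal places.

Zone 31S: λ₀ = 3°, k₀ = 0.9996, false easting 500000 m, false northing 10000000 m.
Meridian distance M = (N − FN)/k₀ = -3027250.7 m.
Inverse transverse Mercator on WGS84 gives φ = -27.35749955°, λ = 3.13460018°.

lat -27.3575°, lon 3.1346°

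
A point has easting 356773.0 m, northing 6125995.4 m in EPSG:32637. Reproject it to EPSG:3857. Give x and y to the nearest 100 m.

Unproject from UTM 37N (λ₀ = 39°) → φ = 55.25959986°, λ = 36.74620020°.
Web Mercator (R = 6378137 m): x = 4090568.295 m, y = 7412413.041 m.

x 4090600 m, y 7412400 m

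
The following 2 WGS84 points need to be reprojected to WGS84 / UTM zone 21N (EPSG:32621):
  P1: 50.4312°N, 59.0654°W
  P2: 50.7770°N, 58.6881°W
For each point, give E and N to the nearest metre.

UTM zone 21N: λ₀ = -57°, k₀ = 0.9996.
P1 (50.4312°, -59.0654°) → (353312.909, 5588613.752) m.
P2 (50.7770°, -58.6881°) → (380983.231, 5626385.357) m.

P1: E 353313 m, N 5588614 m; P2: E 380983 m, N 5626385 m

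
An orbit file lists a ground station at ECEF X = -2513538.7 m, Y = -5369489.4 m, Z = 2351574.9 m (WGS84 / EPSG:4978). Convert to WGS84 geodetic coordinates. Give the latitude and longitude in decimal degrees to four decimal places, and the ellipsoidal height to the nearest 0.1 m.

λ = atan2(Y, X) = -115.08500042°; p = √(X²+Y²) = 5928683.9 m.
Bowring's method on WGS84 (a = 6378137 m, b = 6356752.314 m) gives φ = 21.76759977°, h = 2807.287 m.

lat 21.7676°, lon -115.0850°, h 2807.3 m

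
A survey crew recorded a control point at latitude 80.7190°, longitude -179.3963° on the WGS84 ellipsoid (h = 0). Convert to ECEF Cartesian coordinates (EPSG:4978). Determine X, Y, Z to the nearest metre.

WGS84: a = 6378137 m, e² = 0.006694380; N(φ) = a/√(1−e²sin²φ) = 6399032.791 m.
X = (N+h)·cosφ·cosλ = -1031956.700 m; Y = (N+h)·cosφ·sinλ = -10873.669 m; Z = (N(1−e²)+h)·sinφ = 6272987.883 m.

X -1031957 m, Y -10874 m, Z 6272988 m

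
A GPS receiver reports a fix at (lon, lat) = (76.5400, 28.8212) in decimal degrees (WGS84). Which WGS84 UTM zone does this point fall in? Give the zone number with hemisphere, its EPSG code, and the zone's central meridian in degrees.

UTM zone = ⌊(λ + 180)/6⌋ + 1; 76.5400° ∈ [72°, 78°) → zone 43.
Hemisphere: N (φ ≥ 0).
Central meridian λ₀ = 6×43 − 183 = 75°.
EPSG code: 32643.

Zone 43N (EPSG:32643), central meridian 75°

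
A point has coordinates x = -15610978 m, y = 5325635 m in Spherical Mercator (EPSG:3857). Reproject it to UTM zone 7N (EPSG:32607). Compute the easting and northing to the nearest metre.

Web Mercator inverse (R = 6378137 m) → φ = 43.08969945°, λ = -140.23580137°.
UTM 7N forward: E = 562198.011 m, N = 4771059.217 m.

E 562198 m, N 4771059 m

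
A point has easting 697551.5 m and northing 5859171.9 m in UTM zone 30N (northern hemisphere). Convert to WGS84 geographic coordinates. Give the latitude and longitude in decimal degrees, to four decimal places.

Zone 30N: λ₀ = -3°, k₀ = 0.9996, false easting 500000 m.
Meridian distance M = (N − FN)/k₀ = 5861516.5 m.
Inverse transverse Mercator on WGS84 gives φ = 52.84600012°, λ = -0.06639959°.

lat 52.8460°, lon -0.0664°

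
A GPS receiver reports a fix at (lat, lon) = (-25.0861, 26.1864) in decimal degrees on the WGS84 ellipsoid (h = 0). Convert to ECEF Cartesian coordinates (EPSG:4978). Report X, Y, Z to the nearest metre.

WGS84: a = 6378137 m, e² = 0.006694380; N(φ) = a/√(1−e²sin²φ) = 6381978.108 m.
X = (N+h)·cosφ·cosλ = 5186738.195 m; Y = (N+h)·cosφ·sinλ = 2550662.534 m; Z = (N(1−e²)+h)·sinφ = -2687715.433 m.

X 5186738 m, Y 2550663 m, Z -2687715 m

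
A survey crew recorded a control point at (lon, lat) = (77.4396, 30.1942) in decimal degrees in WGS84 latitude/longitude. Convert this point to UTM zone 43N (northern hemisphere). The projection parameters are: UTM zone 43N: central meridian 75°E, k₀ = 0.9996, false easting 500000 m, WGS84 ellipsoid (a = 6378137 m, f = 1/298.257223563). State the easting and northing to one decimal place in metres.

Zone 43 central meridian λ₀ = 6×43 − 183 = 75°; Δλ = +2.4396°.
Transverse Mercator on WGS84 with k₀ = 0.9996 gives E = 734869.621 m, N = 3342820.357 m.

E 734869.6 m, N 3342820.4 m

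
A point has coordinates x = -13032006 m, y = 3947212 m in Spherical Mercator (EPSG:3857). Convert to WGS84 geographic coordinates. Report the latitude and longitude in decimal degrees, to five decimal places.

R = 6378137 m. λ = x/R = -117.06850173°.
φ = 2·arctan(exp(y/R)) − 90° = 2·arctan(1.85682) − 90° = 33.39020181°.

lat 33.39020°, lon -117.06850°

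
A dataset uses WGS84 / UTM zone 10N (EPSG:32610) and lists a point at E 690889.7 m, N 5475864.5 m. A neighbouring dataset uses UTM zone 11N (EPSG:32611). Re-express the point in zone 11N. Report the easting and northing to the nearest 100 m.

E 255600 m, N 5478000 m

UTM 10N → geographic: φ = 49.40550022°, λ = -120.36860036°.
UTM 11N (λ₀ = -117°) forward: E = 255639.915 m, N = 5477992.386 m.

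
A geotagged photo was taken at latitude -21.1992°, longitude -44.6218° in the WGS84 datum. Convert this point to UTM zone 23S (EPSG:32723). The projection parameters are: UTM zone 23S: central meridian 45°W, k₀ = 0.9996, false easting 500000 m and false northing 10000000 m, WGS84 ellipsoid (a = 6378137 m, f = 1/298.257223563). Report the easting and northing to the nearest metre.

Zone 23 central meridian λ₀ = 6×23 − 183 = -45°; Δλ = +0.3782°.
Transverse Mercator on WGS84 with k₀ = 0.9996 gives E = 539253.702 m, N = 7655759.245 m.

E 539254 m, N 7655759 m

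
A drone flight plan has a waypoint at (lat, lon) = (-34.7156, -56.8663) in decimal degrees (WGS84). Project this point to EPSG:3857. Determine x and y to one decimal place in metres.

x -6330327.6 m, y -4125299.2 m

Web Mercator is spherical with R = a = 6378137 m.
x = R·λ = 6378137 × -0.992504168 = -6330327.559 m.
y = R·ln tan(π/4 + φ/2) = 6378137 × -0.646787482 = -4125299.171 m.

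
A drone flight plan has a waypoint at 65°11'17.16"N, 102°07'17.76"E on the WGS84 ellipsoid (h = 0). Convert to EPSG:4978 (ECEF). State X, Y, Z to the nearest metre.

X -563592 m, Y 2624097 m, Z 5766542 m

WGS84: a = 6378137 m, e² = 0.006694380; N(φ) = a/√(1−e²sin²φ) = 6395799.440 m.
X = (N+h)·cosφ·cosλ = -563592.360 m; Y = (N+h)·cosφ·sinλ = 2624096.521 m; Z = (N(1−e²)+h)·sinφ = 5766541.787 m.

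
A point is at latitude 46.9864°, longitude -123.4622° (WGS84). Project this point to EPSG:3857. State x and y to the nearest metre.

x -13743749 m, y 5939854 m

Web Mercator is spherical with R = a = 6378137 m.
x = R·λ = 6378137 × -2.154821892 = -13743749.236 m.
y = R·ln tan(π/4 + φ/2) = 6378137 × 0.931283616 = 5939854.489 m.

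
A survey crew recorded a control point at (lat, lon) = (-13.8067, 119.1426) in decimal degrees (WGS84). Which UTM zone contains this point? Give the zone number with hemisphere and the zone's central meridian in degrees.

Zone 50S, central meridian 117°

UTM zone = ⌊(λ + 180)/6⌋ + 1; 119.1426° ∈ [114°, 120°) → zone 50.
Hemisphere: S (φ < 0).
Central meridian λ₀ = 6×50 − 183 = 117°.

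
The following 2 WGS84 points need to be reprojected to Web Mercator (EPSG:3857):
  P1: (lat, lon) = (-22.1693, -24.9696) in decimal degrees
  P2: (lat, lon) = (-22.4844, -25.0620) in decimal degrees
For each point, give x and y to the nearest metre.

Web Mercator: x = R·λ, y = R·ln tan(π/4+φ/2), R = 6378137 m.
P1 (-22.1693°, -24.9696°) → (-2779603.157, -2531863.894) m.
P2 (-22.4844°, -25.0620°) → (-2789889.078, -2569783.488) m.

P1: x -2779603 m, y -2531864 m; P2: x -2789889 m, y -2569783 m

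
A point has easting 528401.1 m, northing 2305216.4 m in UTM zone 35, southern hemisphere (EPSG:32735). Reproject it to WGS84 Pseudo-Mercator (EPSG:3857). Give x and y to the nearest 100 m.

Unproject from UTM 35S (λ₀ = 27°) → φ = -69.36100016°, λ = 27.72199906°.
Web Mercator (R = 6378137 m): x = 3085998.819 m, y = -10863854.914 m.

x 3086000 m, y -10863900 m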